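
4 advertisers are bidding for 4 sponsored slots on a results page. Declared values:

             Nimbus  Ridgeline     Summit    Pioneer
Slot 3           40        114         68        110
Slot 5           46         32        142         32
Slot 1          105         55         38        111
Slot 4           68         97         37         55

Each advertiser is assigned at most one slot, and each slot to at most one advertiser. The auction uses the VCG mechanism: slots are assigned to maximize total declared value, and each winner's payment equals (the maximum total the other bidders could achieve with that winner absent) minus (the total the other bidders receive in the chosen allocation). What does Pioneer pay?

Efficient allocation: Nimbus→Slot 1 ($105), Ridgeline→Slot 4 ($97), Summit→Slot 5 ($142), Pioneer→Slot 3 ($110); total welfare W = $454.
Pioneer receives Slot 3 at value $110, so the others get W − 110 = $344.
Without Pioneer: best allocation of the remaining 3 bidders over all 4 slots is Nimbus→Slot 1 ($105), Ridgeline→Slot 3 ($114), Summit→Slot 5 ($142), total $361.
VCG payment = (others' best without Pioneer) − (others' welfare with Pioneer) = 361 − 344 = $17.

Pioneer pays $17.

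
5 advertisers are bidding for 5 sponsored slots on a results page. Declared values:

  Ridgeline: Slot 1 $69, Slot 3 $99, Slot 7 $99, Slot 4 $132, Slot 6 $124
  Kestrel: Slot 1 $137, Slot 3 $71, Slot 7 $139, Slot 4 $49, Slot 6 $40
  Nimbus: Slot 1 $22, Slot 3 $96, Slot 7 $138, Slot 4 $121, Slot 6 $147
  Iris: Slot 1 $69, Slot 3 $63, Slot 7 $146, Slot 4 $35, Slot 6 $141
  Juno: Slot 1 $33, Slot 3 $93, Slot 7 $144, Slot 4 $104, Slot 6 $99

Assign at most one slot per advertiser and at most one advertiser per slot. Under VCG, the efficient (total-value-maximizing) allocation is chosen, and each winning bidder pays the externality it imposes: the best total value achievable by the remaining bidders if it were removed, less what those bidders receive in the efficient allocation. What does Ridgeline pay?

Efficient allocation: Ridgeline→Slot 4 ($132), Kestrel→Slot 1 ($137), Nimbus→Slot 6 ($147), Iris→Slot 7 ($146), Juno→Slot 3 ($93); total welfare W = $655.
Ridgeline receives Slot 4 at value $132, so the others get W − 132 = $523.
Without Ridgeline: best allocation of the remaining 4 bidders over all 5 slots is Kestrel→Slot 1 ($137), Nimbus→Slot 4 ($121), Iris→Slot 6 ($141), Juno→Slot 7 ($144), total $543.
VCG payment = (others' best without Ridgeline) − (others' welfare with Ridgeline) = 543 − 523 = $20.

Ridgeline pays $20.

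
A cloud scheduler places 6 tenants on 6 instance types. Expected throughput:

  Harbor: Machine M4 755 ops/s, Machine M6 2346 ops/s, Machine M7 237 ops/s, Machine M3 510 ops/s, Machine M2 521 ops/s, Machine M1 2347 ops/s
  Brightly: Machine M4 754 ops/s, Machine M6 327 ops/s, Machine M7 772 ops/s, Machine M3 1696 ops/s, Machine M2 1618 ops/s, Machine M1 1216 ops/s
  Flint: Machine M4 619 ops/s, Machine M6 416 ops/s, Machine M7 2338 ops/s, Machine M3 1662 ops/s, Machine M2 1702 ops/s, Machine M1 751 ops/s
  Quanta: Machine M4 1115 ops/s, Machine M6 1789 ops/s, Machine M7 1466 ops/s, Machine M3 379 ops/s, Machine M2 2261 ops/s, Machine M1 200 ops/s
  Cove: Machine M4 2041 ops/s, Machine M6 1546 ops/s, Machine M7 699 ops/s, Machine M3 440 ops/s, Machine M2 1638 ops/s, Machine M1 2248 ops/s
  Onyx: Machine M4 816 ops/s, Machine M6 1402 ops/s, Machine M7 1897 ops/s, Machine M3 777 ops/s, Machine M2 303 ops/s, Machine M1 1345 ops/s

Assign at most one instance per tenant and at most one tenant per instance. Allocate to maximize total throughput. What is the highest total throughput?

Optimal: Harbor→Machine M1 (2347 ops/s), Brightly→Machine M3 (1696 ops/s), Flint→Machine M7 (2338 ops/s), Quanta→Machine M2 (2261 ops/s), Cove→Machine M4 (2041 ops/s), Onyx→Machine M6 (1402 ops/s) — total 2347+1696+2338+2261+2041+1402 = 12085 ops/s.
Column-greedy (each instance in turn goes to its best remaining tenant) gives 12027 ops/s, worse by 58.

Max total: 12085 ops/s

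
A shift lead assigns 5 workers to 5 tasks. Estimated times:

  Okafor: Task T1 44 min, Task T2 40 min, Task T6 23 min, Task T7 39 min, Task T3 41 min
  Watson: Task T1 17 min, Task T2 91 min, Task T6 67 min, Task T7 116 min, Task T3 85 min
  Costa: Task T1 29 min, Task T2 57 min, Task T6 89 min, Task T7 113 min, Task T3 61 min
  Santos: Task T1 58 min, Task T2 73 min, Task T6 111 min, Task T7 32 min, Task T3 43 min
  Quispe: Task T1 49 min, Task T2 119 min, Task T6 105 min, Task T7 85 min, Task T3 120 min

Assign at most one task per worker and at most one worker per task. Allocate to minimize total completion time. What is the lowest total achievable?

Optimal: Okafor→Task T6 (23 min), Watson→Task T1 (17 min), Costa→Task T2 (57 min), Santos→Task T3 (43 min), Quispe→Task T7 (85 min) — total 23+17+57+43+85 = 225 min.
Min-entry greedy (repeatedly take the single cheapest remaining cell) gives 249 min, worse by 24.
Next-best assignment: Okafor→Task T6, Watson→Task T3, Costa→Task T2, Santos→Task T7, Quispe→Task T1 = 246 min.
No other one-to-one assignment undercuts 225 min.

Minimum total: 225 min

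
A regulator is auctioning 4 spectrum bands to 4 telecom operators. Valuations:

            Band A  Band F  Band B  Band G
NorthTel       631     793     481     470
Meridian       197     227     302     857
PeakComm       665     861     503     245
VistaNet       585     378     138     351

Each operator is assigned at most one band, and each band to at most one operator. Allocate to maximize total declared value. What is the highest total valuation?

This is the linear assignment problem.
Optimal: NorthTel→Band B ($481M), Meridian→Band G ($857M), PeakComm→Band F ($861M), VistaNet→Band A ($585M) — total 481+857+861+585 = $2784M.
Row-greedy (each operator in turn takes its best remaining band) gives $2453M, worse by 331.
No other one-to-one assignment exceeds $2784M.

Maximum total: $2784M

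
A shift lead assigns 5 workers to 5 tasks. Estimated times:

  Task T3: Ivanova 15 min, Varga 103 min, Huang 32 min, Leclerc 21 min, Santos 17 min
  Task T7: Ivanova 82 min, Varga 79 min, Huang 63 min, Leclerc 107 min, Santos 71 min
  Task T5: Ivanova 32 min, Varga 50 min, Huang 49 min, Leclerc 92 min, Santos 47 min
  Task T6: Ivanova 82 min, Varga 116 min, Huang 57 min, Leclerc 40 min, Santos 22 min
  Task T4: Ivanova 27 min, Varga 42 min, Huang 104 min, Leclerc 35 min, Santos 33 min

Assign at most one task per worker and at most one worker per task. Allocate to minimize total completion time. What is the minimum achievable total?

This is the linear assignment problem.
Optimal: Ivanova→Task T5 (32 min), Varga→Task T4 (42 min), Huang→Task T7 (63 min), Leclerc→Task T3 (21 min), Santos→Task T6 (22 min) — total 32+42+63+21+22 = 180 min.
Row-greedy (each worker in turn takes its cheapest remaining task) gives 217 min, worse by 37.
Swapping Ivanova↔Varga (Ivanova→Task T4 27 min, Varga→Task T5 50 min) adds 3.

Minimum total: 180 min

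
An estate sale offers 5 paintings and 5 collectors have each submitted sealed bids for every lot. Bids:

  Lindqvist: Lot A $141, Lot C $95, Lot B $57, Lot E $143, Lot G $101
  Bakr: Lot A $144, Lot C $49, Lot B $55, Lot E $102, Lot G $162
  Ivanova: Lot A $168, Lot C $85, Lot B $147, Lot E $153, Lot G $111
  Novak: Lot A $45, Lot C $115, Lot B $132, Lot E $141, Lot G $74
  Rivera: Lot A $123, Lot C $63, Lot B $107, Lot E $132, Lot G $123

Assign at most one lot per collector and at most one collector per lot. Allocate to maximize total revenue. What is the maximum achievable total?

This is a one-to-one assignment (maximum-weight bipartite matching).
Optimal: Lindqvist→Lot A ($141), Bakr→Lot G ($162), Ivanova→Lot B ($147), Novak→Lot C ($115), Rivera→Lot E ($132) — total 141+162+147+115+132 = $697.

Maximum total: $697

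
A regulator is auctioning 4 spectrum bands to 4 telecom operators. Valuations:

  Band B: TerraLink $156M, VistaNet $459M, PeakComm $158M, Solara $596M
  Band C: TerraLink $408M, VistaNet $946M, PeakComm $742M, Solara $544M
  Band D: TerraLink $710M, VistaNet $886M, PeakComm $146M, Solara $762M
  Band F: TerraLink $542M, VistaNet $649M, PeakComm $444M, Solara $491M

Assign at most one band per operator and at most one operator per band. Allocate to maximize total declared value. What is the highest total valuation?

Optimal: TerraLink→Band F ($542M), VistaNet→Band D ($886M), PeakComm→Band C ($742M), Solara→Band B ($596M) — total 542+886+742+596 = $2766M.
Column-greedy (each band in turn goes to its best remaining operator) gives $2696M, worse by 70.
Next-best assignment: TerraLink→Band D, VistaNet→Band F, PeakComm→Band C, Solara→Band B = $2697M.

Max total: $2766M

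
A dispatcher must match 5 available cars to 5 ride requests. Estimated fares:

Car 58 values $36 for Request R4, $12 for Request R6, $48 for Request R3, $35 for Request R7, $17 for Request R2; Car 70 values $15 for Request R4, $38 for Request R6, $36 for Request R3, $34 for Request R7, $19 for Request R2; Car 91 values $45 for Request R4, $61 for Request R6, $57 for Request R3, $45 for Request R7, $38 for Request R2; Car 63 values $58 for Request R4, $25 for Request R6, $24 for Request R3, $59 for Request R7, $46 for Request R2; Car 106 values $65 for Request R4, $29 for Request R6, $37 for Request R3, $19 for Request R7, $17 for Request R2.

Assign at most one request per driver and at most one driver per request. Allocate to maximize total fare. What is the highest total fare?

Max total: $254

This is the linear assignment problem.
Optimal: Car 58→Request R3 ($48), Car 70→Request R7 ($34), Car 91→Request R6 ($61), Car 63→Request R2 ($46), Car 106→Request R4 ($65) — total 48+34+61+46+65 = $254.
Row-greedy (each driver in turn takes its best remaining request) gives $207, worse by 47.
Swapping Car 70↔Car 106 (Car 70→Request R4 $15, Car 106→Request R7 $19) loses 65.
Every other assignment is strictly worse.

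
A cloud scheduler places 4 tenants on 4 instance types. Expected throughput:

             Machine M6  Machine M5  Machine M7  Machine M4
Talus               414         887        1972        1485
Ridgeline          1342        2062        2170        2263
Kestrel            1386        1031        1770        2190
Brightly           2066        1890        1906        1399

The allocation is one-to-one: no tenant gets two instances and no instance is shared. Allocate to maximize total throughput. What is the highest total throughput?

This is a one-to-one assignment (maximum-weight bipartite matching).
Optimal: Talus→Machine M7 (1972 ops/s), Ridgeline→Machine M5 (2062 ops/s), Kestrel→Machine M4 (2190 ops/s), Brightly→Machine M6 (2066 ops/s) — total 1972+2062+2190+2066 = 8290 ops/s.
Row-greedy (each tenant in turn takes its best remaining instance) gives 7511 ops/s, worse by 779.
No other one-to-one assignment exceeds 8290 ops/s.

Max total: 8290 ops/s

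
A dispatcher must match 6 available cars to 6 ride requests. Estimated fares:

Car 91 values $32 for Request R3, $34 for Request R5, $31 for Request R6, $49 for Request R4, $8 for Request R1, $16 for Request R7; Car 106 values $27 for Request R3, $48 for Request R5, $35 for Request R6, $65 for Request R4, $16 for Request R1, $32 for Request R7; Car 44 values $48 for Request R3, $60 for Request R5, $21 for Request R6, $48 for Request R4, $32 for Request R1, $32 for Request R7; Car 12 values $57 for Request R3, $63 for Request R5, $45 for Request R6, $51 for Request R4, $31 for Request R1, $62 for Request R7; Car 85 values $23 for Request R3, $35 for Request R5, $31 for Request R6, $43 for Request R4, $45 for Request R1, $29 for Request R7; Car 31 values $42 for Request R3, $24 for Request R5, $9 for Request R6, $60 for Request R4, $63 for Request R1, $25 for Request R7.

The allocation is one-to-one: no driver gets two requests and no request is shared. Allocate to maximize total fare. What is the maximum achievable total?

Max total: $313

Optimal: Car 91→Request R3 ($32), Car 106→Request R4 ($65), Car 44→Request R5 ($60), Car 12→Request R7 ($62), Car 85→Request R6 ($31), Car 31→Request R1 ($63) — total 32+65+60+62+31+63 = $313.
Row-greedy (each driver in turn takes its best remaining request) gives $261, worse by 52.
No other one-to-one assignment exceeds $313.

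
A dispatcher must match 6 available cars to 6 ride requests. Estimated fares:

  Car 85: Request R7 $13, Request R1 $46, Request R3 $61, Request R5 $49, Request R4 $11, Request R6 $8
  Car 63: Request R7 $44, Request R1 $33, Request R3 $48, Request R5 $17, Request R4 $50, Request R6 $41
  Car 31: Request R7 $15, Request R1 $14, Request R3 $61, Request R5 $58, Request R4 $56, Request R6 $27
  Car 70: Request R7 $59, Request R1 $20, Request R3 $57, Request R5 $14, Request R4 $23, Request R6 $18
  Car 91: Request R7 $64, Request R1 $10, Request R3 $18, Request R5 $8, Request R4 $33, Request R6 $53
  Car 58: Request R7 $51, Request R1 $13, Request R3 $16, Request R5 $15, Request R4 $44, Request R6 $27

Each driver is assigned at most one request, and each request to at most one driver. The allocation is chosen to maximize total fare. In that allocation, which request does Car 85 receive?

Car 85 receives Request R1.

This is the linear assignment problem.
Optimal: Car 85→Request R1 ($46), Car 63→Request R4 ($50), Car 31→Request R5 ($58), Car 70→Request R3 ($57), Car 91→Request R6 ($53), Car 58→Request R7 ($51) — total 46+50+58+57+53+51 = $315.
Row-greedy (each driver in turn takes its best remaining request) gives $294, worse by 21.
Next-best assignment: Car 85→Request R1, Car 63→Request R6, Car 31→Request R5, Car 70→Request R3, Car 91→Request R7, Car 58→Request R4 = $310.
Swapping Car 70↔Car 85 (Car 70→Request R1 $20, Car 85→Request R3 $61) loses 22.
No other one-to-one assignment exceeds $315.
Car 85's own top request is Request R3 ($61), but forcing Car 85→Request R3 and reassigning the rest optimally gives only $308 — worse by 7.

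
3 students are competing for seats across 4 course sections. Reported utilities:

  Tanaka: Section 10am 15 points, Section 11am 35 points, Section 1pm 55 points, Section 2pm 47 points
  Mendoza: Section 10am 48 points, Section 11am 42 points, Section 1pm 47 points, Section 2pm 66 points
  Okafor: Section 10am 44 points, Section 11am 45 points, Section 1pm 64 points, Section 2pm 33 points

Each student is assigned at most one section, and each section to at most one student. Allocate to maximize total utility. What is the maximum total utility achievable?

Max total: 166 points

Optimal: Tanaka→Section 1pm (55 points), Mendoza→Section 2pm (66 points), Okafor→Section 11am (45 points) — total 55+66+45 = 166 points.
Next-best assignment: Tanaka→Section 11am, Mendoza→Section 2pm, Okafor→Section 1pm = 165 points.
Swapping Tanaka↔Mendoza (Tanaka→Section 2pm 47 points, Mendoza→Section 1pm 47 points) loses 27.
Checked against all permutations: 166 points is optimal.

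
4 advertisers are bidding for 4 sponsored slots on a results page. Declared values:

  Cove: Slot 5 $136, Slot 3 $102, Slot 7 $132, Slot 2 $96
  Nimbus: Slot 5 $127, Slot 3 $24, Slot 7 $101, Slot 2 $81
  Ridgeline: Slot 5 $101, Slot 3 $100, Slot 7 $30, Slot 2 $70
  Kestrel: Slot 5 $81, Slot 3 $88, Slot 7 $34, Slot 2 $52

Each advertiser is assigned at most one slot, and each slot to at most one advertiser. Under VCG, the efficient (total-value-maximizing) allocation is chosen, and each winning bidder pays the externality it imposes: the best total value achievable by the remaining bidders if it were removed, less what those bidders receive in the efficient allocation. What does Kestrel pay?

Efficient allocation: Cove→Slot 7 ($132), Nimbus→Slot 5 ($127), Ridgeline→Slot 2 ($70), Kestrel→Slot 3 ($88); total welfare W = $417.
Kestrel receives Slot 3 at value $88, so the others get W − 88 = $329.
Without Kestrel: best allocation of the remaining 3 bidders over all 4 slots is Cove→Slot 7 ($132), Nimbus→Slot 5 ($127), Ridgeline→Slot 3 ($100), total $359.
VCG payment = (others' best without Kestrel) − (others' welfare with Kestrel) = 359 − 329 = $30.

Kestrel pays $30.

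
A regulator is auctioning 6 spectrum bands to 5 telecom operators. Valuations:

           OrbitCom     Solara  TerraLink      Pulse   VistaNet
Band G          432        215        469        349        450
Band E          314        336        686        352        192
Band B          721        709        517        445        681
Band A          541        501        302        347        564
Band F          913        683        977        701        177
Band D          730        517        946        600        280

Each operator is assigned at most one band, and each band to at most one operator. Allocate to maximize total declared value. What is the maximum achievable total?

Max total: $3484M

Optimal: OrbitCom→Band F ($913M), Solara→Band B ($709M), TerraLink→Band D ($946M), Pulse→Band E ($352M), VistaNet→Band A ($564M) — total 913+709+946+352+564 = $3484M.
Column-greedy (each band in turn goes to its best remaining operator) gives $2789M, worse by 695.
No other one-to-one assignment exceeds $3484M.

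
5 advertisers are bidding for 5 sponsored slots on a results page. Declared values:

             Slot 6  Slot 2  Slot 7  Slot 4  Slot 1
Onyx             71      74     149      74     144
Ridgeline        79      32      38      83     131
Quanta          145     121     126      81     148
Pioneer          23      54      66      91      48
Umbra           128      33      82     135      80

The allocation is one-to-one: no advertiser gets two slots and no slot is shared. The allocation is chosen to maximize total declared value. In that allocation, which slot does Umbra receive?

Umbra receives Slot 6.

Optimal: Onyx→Slot 7 ($149), Ridgeline→Slot 1 ($131), Quanta→Slot 2 ($121), Pioneer→Slot 4 ($91), Umbra→Slot 6 ($128) — total 149+131+121+91+128 = $620.
Next-best assignment: Onyx→Slot 7, Ridgeline→Slot 1, Quanta→Slot 6, Pioneer→Slot 2, Umbra→Slot 4 = $614.
Umbra's own top slot is Slot 4 ($135), but forcing Umbra→Slot 4 and reassigning the rest optimally gives only $614 — worse by 6.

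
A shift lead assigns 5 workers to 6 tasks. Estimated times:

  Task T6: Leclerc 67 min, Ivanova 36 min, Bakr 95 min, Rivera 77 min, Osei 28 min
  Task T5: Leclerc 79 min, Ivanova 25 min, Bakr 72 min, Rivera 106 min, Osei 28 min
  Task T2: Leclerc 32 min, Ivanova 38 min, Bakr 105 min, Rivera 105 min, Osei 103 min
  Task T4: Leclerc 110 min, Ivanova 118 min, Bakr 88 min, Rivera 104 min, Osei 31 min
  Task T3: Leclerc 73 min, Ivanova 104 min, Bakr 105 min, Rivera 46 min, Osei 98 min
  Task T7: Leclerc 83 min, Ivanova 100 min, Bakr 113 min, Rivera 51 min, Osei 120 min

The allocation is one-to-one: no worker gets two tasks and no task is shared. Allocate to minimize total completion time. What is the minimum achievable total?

Treat this as an assignment problem: match each worker to one task.
Optimal: Leclerc→Task T2 (32 min), Ivanova→Task T6 (36 min), Bakr→Task T5 (72 min), Rivera→Task T3 (46 min), Osei→Task T4 (31 min) — total 32+36+72+46+31 = 217 min.
Swapping Osei↔Leclerc (Osei→Task T2 103 min, Leclerc→Task T4 110 min) adds 150.

Min total: 217 min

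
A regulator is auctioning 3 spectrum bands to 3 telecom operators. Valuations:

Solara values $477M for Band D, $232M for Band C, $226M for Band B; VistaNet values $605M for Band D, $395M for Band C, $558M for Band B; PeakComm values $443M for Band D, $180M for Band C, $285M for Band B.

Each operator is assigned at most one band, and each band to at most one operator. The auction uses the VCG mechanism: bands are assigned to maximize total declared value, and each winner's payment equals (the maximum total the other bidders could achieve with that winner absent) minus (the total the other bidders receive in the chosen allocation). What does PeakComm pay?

Efficient allocation: Solara→Band C ($232M), VistaNet→Band B ($558M), PeakComm→Band D ($443M); total welfare W = $1233M.
PeakComm receives Band D at value $443M, so the others get W − 443 = $790M.
Without PeakComm: best allocation of the remaining 2 bidders over all 3 bands is Solara→Band D ($477M), VistaNet→Band B ($558M), total $1035M.
VCG payment = (others' best without PeakComm) − (others' welfare with PeakComm) = 1035 − 790 = $245M.

PeakComm pays $245M.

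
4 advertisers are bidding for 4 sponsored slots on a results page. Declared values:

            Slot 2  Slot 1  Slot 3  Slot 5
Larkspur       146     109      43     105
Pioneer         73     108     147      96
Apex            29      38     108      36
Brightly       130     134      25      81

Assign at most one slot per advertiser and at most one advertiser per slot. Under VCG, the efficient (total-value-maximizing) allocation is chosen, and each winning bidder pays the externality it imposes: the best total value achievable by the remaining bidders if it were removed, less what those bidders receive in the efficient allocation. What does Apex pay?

Efficient allocation: Larkspur→Slot 2 ($146), Pioneer→Slot 5 ($96), Apex→Slot 3 ($108), Brightly→Slot 1 ($134); total welfare W = $484.
Apex receives Slot 3 at value $108, so the others get W − 108 = $376.
Without Apex: best allocation of the remaining 3 bidders over all 4 slots is Larkspur→Slot 2 ($146), Pioneer→Slot 3 ($147), Brightly→Slot 1 ($134), total $427.
VCG payment = (others' best without Apex) − (others' welfare with Apex) = 427 − 376 = $51.

Apex pays $51.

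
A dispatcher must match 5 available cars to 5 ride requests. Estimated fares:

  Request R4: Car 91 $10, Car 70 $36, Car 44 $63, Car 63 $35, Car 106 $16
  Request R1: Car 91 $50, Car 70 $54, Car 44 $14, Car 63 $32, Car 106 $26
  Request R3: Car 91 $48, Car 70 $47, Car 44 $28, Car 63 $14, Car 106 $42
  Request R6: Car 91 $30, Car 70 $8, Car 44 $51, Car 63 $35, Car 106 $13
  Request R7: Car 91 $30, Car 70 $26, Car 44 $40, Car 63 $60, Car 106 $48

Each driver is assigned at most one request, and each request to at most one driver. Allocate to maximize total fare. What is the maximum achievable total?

Treat this as an assignment problem: match each driver to one request.
Optimal: Car 91→Request R6 ($30), Car 70→Request R1 ($54), Car 44→Request R4 ($63), Car 63→Request R7 ($60), Car 106→Request R3 ($42) — total 30+54+63+60+42 = $249.
Row-greedy (each driver in turn takes its best remaining request) gives $233, worse by 16.
Next-best assignment: Car 91→Request R3, Car 70→Request R1, Car 44→Request R4, Car 63→Request R6, Car 106→Request R7 = $248.

Maximum total: $249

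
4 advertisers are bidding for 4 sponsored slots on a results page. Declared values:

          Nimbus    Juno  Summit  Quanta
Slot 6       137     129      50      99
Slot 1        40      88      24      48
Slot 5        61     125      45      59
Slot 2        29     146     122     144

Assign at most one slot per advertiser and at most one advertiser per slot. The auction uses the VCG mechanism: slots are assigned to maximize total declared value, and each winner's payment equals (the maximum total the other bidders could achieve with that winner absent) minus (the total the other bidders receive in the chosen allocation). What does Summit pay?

Summit pays $96.

Efficient allocation: Nimbus→Slot 6 ($137), Juno→Slot 5 ($125), Summit→Slot 2 ($122), Quanta→Slot 1 ($48); total welfare W = $432.
Summit receives Slot 2 at value $122, so the others get W − 122 = $310.
Without Summit: best allocation of the remaining 3 bidders over all 4 slots is Nimbus→Slot 6 ($137), Juno→Slot 5 ($125), Quanta→Slot 2 ($144), total $406.
VCG payment = (others' best without Summit) − (others' welfare with Summit) = 406 − 310 = $96.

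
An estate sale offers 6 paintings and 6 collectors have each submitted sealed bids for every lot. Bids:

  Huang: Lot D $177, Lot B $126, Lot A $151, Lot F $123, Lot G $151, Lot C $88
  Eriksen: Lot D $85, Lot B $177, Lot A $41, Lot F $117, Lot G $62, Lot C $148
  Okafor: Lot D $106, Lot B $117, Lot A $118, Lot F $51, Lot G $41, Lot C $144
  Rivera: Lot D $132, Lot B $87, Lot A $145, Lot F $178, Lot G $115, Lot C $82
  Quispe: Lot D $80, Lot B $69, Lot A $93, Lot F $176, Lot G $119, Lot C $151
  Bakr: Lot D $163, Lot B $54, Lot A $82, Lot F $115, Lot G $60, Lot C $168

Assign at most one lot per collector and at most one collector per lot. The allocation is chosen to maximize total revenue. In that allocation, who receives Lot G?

This is the linear assignment problem.
Optimal: Huang→Lot G ($151), Eriksen→Lot B ($177), Okafor→Lot C ($144), Rivera→Lot A ($145), Quispe→Lot F ($176), Bakr→Lot D ($163) — total 151+177+144+145+176+163 = $956.
Row-greedy (each collector in turn takes its best remaining lot) gives $877, worse by 79.
Swapping Okafor↔Bakr (Okafor→Lot D $106, Bakr→Lot C $168) loses 33.
Checked against all permutations: $956 is optimal.
Huang's own top lot is Lot D ($177), but forcing Huang→Lot D and reassigning the rest optimally gives only $937 — worse by 19.

Huang receives Lot G.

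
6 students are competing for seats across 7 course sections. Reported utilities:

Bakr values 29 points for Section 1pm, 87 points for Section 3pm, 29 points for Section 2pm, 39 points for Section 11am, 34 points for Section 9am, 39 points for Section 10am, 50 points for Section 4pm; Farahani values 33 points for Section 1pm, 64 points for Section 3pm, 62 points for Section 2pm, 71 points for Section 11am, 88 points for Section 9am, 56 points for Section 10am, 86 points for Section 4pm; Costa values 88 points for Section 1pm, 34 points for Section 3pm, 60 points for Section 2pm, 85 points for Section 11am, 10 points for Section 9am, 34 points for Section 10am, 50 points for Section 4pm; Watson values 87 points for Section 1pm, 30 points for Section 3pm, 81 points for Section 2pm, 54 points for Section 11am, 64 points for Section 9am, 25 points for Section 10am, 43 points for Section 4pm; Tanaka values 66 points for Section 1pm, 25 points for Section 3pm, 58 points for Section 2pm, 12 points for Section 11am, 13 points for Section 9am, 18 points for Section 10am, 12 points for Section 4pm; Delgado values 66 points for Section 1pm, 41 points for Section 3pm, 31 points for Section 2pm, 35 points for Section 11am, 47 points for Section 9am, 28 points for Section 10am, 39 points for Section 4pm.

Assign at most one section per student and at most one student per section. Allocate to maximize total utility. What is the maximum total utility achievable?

Max total: 452 points

Optimal: Bakr→Section 3pm (87 points), Farahani→Section 4pm (86 points), Costa→Section 11am (85 points), Watson→Section 2pm (81 points), Tanaka→Section 1pm (66 points), Delgado→Section 9am (47 points) — total 87+86+85+81+66+47 = 452 points.
Max-entry greedy (repeatedly take the single best remaining cell) gives 401 points, worse by 51.
Swapping Delgado↔Farahani (Delgado→Section 4pm 39 points, Farahani→Section 9am 88 points) loses 6.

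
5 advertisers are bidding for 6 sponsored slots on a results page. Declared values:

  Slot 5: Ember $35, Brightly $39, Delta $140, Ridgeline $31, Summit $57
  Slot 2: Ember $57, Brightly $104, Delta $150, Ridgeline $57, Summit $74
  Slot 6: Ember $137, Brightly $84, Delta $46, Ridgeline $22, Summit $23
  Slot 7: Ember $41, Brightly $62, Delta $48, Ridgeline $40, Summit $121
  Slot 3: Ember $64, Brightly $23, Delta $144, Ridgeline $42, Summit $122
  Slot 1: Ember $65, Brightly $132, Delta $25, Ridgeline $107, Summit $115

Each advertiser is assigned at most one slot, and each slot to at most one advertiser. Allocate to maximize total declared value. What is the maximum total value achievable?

Optimal: Ember→Slot 6 ($137), Brightly→Slot 2 ($104), Delta→Slot 3 ($144), Ridgeline→Slot 1 ($107), Summit→Slot 7 ($121) — total 137+104+144+107+121 = $613.
Row-greedy (each advertiser in turn takes its best remaining slot) gives $582, worse by 31.
Next-best assignment: Ember→Slot 6, Brightly→Slot 2, Delta→Slot 5, Ridgeline→Slot 1, Summit→Slot 3 = $610.

Max total: $613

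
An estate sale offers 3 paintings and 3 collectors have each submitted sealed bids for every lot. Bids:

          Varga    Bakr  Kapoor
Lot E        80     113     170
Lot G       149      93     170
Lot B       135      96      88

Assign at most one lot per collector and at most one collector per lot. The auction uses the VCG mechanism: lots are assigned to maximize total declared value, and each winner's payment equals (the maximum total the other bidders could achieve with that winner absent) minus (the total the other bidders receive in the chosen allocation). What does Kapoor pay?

Efficient allocation: Varga→Lot B ($135), Bakr→Lot E ($113), Kapoor→Lot G ($170); total welfare W = $418.
Kapoor receives Lot G at value $170, so the others get W − 170 = $248.
Without Kapoor: best allocation of the remaining 2 bidders over all 3 lots is Varga→Lot G ($149), Bakr→Lot E ($113), total $262.
VCG payment = (others' best without Kapoor) − (others' welfare with Kapoor) = 262 − 248 = $14.

Kapoor pays $14.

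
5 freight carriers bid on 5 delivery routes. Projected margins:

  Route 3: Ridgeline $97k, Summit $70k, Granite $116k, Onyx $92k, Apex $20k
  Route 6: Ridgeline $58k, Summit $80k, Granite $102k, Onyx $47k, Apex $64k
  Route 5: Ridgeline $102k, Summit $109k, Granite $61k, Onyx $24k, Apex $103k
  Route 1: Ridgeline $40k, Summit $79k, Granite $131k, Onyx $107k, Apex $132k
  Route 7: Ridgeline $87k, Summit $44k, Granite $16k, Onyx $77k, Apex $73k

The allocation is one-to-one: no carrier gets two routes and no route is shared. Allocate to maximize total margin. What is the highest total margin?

Optimal: Ridgeline→Route 7 ($87k), Summit→Route 5 ($109k), Granite→Route 6 ($102k), Onyx→Route 3 ($92k), Apex→Route 1 ($132k) — total 87+109+102+92+132 = $522k.
Max-entry greedy (repeatedly take the single best remaining cell) gives $491k, worse by 31.
Swapping Summit↔Ridgeline (Summit→Route 7 $44k, Ridgeline→Route 5 $102k) loses 50.
Checked against all permutations: $522k is optimal.

Maximum total: $522k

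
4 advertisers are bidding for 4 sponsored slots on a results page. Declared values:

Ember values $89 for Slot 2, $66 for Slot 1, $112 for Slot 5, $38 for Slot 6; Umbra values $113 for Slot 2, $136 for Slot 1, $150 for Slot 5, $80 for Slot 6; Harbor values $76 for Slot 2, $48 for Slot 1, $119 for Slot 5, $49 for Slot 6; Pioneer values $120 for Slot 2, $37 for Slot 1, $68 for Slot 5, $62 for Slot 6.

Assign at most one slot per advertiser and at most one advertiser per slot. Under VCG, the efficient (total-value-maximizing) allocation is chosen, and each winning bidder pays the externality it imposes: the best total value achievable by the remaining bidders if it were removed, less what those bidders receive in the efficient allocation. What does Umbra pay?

Efficient allocation: Ember→Slot 5 ($112), Umbra→Slot 1 ($136), Harbor→Slot 6 ($49), Pioneer→Slot 2 ($120); total welfare W = $417.
Umbra receives Slot 1 at value $136, so the others get W − 136 = $281.
Without Umbra: best allocation of the remaining 3 bidders over all 4 slots is Ember→Slot 1 ($66), Harbor→Slot 5 ($119), Pioneer→Slot 2 ($120), total $305.
VCG payment = (others' best without Umbra) − (others' welfare with Umbra) = 305 − 281 = $24.

Umbra pays $24.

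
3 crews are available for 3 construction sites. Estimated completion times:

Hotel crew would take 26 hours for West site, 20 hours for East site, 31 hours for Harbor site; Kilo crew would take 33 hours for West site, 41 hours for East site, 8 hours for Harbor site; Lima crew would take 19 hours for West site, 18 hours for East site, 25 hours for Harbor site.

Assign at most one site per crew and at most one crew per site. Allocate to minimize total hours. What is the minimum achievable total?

Minimum total: 47 hours

Optimal: Hotel crew→East site (20 hours), Kilo crew→Harbor site (8 hours), Lima crew→West site (19 hours) — total 20+8+19 = 47 hours.
Min-entry greedy (repeatedly take the single cheapest remaining cell) gives 52 hours, worse by 5.
Every other assignment is strictly worse.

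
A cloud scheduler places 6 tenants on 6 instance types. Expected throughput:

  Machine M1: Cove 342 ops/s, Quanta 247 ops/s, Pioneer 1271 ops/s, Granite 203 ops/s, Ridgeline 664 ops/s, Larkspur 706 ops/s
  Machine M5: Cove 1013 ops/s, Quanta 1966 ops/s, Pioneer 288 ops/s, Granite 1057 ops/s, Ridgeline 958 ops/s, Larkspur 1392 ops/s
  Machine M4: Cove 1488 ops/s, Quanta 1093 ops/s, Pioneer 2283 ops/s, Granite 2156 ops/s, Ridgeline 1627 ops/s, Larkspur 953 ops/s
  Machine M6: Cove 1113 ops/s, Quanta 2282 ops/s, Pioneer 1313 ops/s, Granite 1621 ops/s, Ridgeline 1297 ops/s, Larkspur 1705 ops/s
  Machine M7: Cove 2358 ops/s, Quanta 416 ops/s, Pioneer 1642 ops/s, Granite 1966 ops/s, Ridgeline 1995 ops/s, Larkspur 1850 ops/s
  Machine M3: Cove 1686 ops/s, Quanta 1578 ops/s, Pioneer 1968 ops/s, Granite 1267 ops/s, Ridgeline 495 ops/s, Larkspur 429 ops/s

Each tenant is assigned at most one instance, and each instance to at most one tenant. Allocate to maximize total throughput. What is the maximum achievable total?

This is a one-to-one assignment (maximum-weight bipartite matching).
Optimal: Cove→Machine M7 (2358 ops/s), Quanta→Machine M6 (2282 ops/s), Pioneer→Machine M3 (1968 ops/s), Granite→Machine M4 (2156 ops/s), Ridgeline→Machine M1 (664 ops/s), Larkspur→Machine M5 (1392 ops/s) — total 2358+2282+1968+2156+664+1392 = 10820 ops/s.
Column-greedy (each instance in turn goes to its best remaining tenant) gives 9951 ops/s, worse by 869.
Next-best assignment: Cove→Machine M7, Quanta→Machine M5, Pioneer→Machine M3, Granite→Machine M4, Ridgeline→Machine M1, Larkspur→Machine M6 = 10817 ops/s.
Swapping Ridgeline↔Larkspur (Ridgeline→Machine M5 958 ops/s, Larkspur→Machine M1 706 ops/s) loses 392.

Maximum total: 10820 ops/s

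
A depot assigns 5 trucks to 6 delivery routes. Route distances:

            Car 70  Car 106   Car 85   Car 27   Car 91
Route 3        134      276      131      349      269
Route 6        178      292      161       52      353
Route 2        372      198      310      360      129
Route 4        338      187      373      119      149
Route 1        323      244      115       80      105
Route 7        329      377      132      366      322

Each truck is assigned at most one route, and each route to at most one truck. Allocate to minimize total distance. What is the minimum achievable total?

Minimum total: 610 km

Treat this as an assignment problem: match each truck to one route.
Optimal: Car 70→Route 3 (134 km), Car 106→Route 4 (187 km), Car 85→Route 7 (132 km), Car 27→Route 6 (52 km), Car 91→Route 1 (105 km) — total 134+187+132+52+105 = 610 km.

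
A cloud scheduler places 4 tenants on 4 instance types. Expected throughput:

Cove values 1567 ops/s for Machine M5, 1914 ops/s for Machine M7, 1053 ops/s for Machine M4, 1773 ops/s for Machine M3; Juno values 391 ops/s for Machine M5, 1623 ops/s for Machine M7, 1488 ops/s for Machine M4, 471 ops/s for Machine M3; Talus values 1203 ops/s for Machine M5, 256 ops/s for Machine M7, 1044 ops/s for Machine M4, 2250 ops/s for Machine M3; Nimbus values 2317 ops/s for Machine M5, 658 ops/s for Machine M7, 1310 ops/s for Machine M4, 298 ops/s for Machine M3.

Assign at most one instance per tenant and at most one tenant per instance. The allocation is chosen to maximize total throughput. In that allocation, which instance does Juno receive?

Juno receives Machine M4.

Treat this as an assignment problem: match each tenant to one instance.
Optimal: Cove→Machine M7 (1914 ops/s), Juno→Machine M4 (1488 ops/s), Talus→Machine M3 (2250 ops/s), Nimbus→Machine M5 (2317 ops/s) — total 1914+1488+2250+2317 = 7969 ops/s.
Next-best assignment: Cove→Machine M4, Juno→Machine M7, Talus→Machine M3, Nimbus→Machine M5 = 7243 ops/s.
Juno's own top instance is Machine M7 (1623 ops/s), but forcing Juno→Machine M7 and reassigning the rest optimally gives only 7243 ops/s — worse by 726.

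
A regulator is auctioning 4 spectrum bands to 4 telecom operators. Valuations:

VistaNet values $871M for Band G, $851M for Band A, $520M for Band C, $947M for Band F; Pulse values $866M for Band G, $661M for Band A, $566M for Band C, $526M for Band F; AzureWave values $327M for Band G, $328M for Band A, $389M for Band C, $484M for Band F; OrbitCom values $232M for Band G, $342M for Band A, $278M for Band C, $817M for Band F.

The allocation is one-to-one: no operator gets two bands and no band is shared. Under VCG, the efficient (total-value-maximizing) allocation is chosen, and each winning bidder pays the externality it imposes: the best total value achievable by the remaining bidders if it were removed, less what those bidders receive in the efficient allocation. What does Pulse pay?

Efficient allocation: VistaNet→Band A ($851M), Pulse→Band G ($866M), AzureWave→Band C ($389M), OrbitCom→Band F ($817M); total welfare W = $2923M.
Pulse receives Band G at value $866M, so the others get W − 866 = $2057M.
Without Pulse: best allocation of the remaining 3 bidders over all 4 bands is VistaNet→Band G ($871M), AzureWave→Band C ($389M), OrbitCom→Band F ($817M), total $2077M.
VCG payment = (others' best without Pulse) − (others' welfare with Pulse) = 2077 − 2057 = $20M.

Pulse pays $20M.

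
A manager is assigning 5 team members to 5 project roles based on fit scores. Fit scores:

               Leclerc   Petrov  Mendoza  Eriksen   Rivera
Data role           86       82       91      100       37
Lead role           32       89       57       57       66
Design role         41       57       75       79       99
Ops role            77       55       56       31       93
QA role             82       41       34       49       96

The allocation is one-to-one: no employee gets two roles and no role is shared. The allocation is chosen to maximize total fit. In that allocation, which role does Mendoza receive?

This is the linear assignment problem.
Optimal: Leclerc→QA role (82 pts), Petrov→Lead role (89 pts), Mendoza→Design role (75 pts), Eriksen→Data role (100 pts), Rivera→Ops role (93 pts) — total 82+89+75+100+93 = 439 pts.
Column-greedy (each role in turn goes to its best remaining employee) gives 399 pts, worse by 40.
Mendoza's own top role is Data role (91 pts), but forcing Mendoza→Data role and reassigning the rest optimally gives only 434 pts — worse by 5.

Mendoza receives Design role.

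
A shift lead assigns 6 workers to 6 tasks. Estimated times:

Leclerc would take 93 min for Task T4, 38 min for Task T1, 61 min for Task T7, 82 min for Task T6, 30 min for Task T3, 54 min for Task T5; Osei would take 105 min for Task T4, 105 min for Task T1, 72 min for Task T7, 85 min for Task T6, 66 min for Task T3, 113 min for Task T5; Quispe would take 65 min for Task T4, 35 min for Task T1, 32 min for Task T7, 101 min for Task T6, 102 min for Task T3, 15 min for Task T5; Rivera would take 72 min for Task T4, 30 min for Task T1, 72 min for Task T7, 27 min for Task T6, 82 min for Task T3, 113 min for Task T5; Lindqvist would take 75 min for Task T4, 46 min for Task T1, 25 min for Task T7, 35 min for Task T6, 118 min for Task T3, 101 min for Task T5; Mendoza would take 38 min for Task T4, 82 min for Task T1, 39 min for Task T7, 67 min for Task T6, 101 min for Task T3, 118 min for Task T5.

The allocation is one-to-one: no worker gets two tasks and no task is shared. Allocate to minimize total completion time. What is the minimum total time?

Min total: 209 min

Optimal: Leclerc→Task T1 (38 min), Osei→Task T3 (66 min), Quispe→Task T5 (15 min), Rivera→Task T6 (27 min), Lindqvist→Task T7 (25 min), Mendoza→Task T4 (38 min) — total 38+66+15+27+25+38 = 209 min.
Next-best assignment: Leclerc→Task T3, Osei→Task T7, Quispe→Task T5, Rivera→Task T1, Lindqvist→Task T6, Mendoza→Task T4 = 220 min.
No other one-to-one assignment undercuts 209 min.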